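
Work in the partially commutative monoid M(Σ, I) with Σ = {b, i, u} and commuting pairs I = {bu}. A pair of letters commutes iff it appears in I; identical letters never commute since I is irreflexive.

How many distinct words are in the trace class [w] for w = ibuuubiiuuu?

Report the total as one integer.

10

drop 0:i onto floor
drop 1:b onto {0:i}
drop 2:u onto {0:i}
drop 3:u onto {2:u}
drop 4:u onto {3:u}
drop 5:b onto {1:b}
drop 6:i onto {4:u, 5:b}
drop 7:i onto {6:i}
drop 8:u onto {7:i}
drop 9:u onto {8:u}
drop 10:u onto {9:u}
ground layer = {0:i}
drop-orders for the pieces not yet dropped (sum over which currently-grounded one goes next):
  1 to go: {10} 1
  2 to go: {9,10} 1
  3 to go: {8,9,10} 1
  4 to go: {7,8,9,10} 1
  5 to go: {6,7,8,9,10} 1
  6 to go: {4,6,7,8,9,10} 1  {5,6,7,8,9,10} 1
  7 to go: {1,5,6,7,8,9,10} 1  {3,4,6,7,8,9,10} 1  {4,5,6,7,8,9,10} 2
  8 to go: {1,4,5,6,7,8,9,10} 3  {2,3,4,6,7,8,9,10} 1  {3,4,5,6,7,8,9,10} 3
  9 to go: {1,3,4,5,6,7,8,9,10} 6  {2,3,4,5,6,7,8,9,10} 4
  if 0:i drops first: 10 orders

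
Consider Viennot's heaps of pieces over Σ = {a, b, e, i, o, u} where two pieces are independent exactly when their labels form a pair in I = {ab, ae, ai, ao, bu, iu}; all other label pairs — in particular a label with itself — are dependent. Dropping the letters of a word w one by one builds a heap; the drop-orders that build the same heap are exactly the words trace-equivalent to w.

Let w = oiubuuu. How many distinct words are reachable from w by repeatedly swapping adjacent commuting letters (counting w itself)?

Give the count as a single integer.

#0=o has no predecessor
#1=i depends on [0:o]
#2=u depends on [0:o]
#3=b depends on [1:i]
#4=u depends on [2:u]
#5=u depends on [4:u]
#6=u depends on [5:u]
sources: [0:o]
N(rest) = Σ N(rest − s) over sources s of rest; N(one piece) = 1:
  size 1 → [3]=1  [6]=1
  size 2 → [1,3]=1  [3,6]=2  [5,6]=1
  size 3 → [1,3,6]=3  [3,5,6]=3  [4,5,6]=1
  size 4 → [1,3,5,6]=6  [2,4,5,6]=1  [3,4,5,6]=4
  size 5 → [1,3,4,5,6]=10  [2,3,4,5,6]=5
  first=0(o) contributes 15

15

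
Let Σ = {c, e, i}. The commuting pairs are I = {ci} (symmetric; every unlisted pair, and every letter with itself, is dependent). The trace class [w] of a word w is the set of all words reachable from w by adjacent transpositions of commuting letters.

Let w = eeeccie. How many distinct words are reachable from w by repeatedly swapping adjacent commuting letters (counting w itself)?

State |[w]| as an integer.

#0=e has no predecessor
#1=e depends on [0:e]
#2=e depends on [1:e]
#3=c depends on [2:e]
#4=c depends on [3:c]
#5=i depends on [2:e]
#6=e depends on [4:c, 5:i]
sources: [0:e]
N(rest) = Σ N(rest − s) over sources s of rest; N(one piece) = 1:
  size 1 → [6]=1
  size 2 → [4,6]=1  [5,6]=1
  size 3 → [3,4,6]=1  [4,5,6]=2
  size 4 → [3,4,5,6]=3
  size 5 → [2,3,4,5,6]=3
  first=0(e) contributes 3

3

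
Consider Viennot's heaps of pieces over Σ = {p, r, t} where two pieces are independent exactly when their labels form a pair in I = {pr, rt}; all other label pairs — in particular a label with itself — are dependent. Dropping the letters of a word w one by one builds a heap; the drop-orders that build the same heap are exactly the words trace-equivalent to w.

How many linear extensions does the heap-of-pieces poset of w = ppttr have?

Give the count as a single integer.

5

drop 0:p onto floor
drop 1:p onto {0:p}
drop 2:t onto {1:p}
drop 3:t onto {2:t}
drop 4:r onto floor
ground layer = {0:p, 4:r}
drop-orders for the pieces not yet dropped (sum over which currently-grounded one goes next):
  1 to go: {3} 1  {4} 1
  2 to go: {2,3} 1  {3,4} 2
  3 to go: {1,2,3} 1  {2,3,4} 3
  if 0:p drops first: 4 orders
  if 4:r drops first: 1 orders
heap linearizations: 5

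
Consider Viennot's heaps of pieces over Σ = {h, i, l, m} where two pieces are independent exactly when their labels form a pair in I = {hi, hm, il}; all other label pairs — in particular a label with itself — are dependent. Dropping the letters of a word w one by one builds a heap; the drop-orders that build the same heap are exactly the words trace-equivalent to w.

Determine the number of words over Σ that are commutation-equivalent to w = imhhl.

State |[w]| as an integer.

0(i) covers ∅
1(m) covers 0:i
2(h) covers ∅
3(h) covers 2:h
4(l) covers 1:m, 3:h
floor of heap: 0:i, 2:h
completions by unplaced set U, small U first (add the entries for U minus each lowest piece of U):
  |U|=1: {4}:1
  |U|=2: {1,4}:1  {3,4}:1
  |U|=3: {0,1,4}:1  {1,3,4}:2  {2,3,4}:1
  start at 0(i): 3
  start at 2(h): 3
sum over floor = 6

6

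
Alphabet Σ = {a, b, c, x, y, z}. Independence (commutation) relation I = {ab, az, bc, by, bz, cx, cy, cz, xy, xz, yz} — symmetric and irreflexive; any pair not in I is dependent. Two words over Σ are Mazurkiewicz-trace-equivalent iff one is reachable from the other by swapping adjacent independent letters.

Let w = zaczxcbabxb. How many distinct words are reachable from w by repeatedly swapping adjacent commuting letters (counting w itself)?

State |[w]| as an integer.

#0=z has no predecessor
#1=a has no predecessor
#2=c depends on [1:a]
#3=z depends on [0:z]
#4=x depends on [1:a]
#5=c depends on [2:c]
#6=b depends on [4:x]
#7=a depends on [4:x, 5:c]
#8=b depends on [6:b]
#9=x depends on [7:a, 8:b]
#10=b depends on [9:x]
sources: [0:z, 1:a]
N(rest) = Σ N(rest − s) over sources s of rest; N(one piece) = 1:
  size 1 → [3]=1  [10]=1
  size 2 → [0,3]=1  [3,10]=2  [9,10]=1
  size 3 → [0,3,10]=3  [3,9,10]=3  [7,9,10]=1  [8,9,10]=1
  size 4 → [0,3,9,10]=6  [3,7,9,10]=4  [3,8,9,10]=4  [5,7,9,10]=1  [6,8,9,10]=1  [7,8,9,10]=2
  size 5 → [0,3,7,9,10]=10  [0,3,8,9,10]=10  [2,5,7,9,10]=1  [3,5,7,9,10]=5  [3,6,8,9,10]=5  [3,7,8,9,10]=10  [5,7,8,9,10]=3  [6,7,8,9,10]=3
  size 6 → [0,3,5,7,9,10]=15  [0,3,6,8,9,10]=15  [0,3,7,8,9,10]=30  [2,3,5,7,9,10]=6  [2,5,7,8,9,10]=4  [3,5,7,8,9,10]=18  [3,6,7,8,9,10]=18  [4,6,7,8,9,10]=3  [5,6,7,8,9,10]=6
  size 7 → [0,2,3,5,7,9,10]=21  [0,3,5,7,8,9,10]=63  [0,3,6,7,8,9,10]=63  [2,3,5,7,8,9,10]=28  [2,5,6,7,8,9,10]=10  [3,4,6,7,8,9,10]=21  [3,5,6,7,8,9,10]=42  [4,5,6,7,8,9,10]=9
  size 8 → [0,2,3,5,7,8,9,10]=112  [0,3,4,6,7,8,9,10]=84  [0,3,5,6,7,8,9,10]=168  [2,3,5,6,7,8,9,10]=80  [2,4,5,6,7,8,9,10]=19  [3,4,5,6,7,8,9,10]=72
  size 9 → [0,2,3,5,6,7,8,9,10]=360  [0,3,4,5,6,7,8,9,10]=324  [1,2,4,5,6,7,8,9,10]=19  [2,3,4,5,6,7,8,9,10]=171
  first=0(z) contributes 190
  first=1(a) contributes 855
|[w]| = 1045

1045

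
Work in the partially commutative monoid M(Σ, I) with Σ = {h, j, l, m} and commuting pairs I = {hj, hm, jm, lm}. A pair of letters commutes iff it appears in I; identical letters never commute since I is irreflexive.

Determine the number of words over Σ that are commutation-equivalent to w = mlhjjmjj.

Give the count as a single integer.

piece 0:m — minimal
piece 1:l — minimal
piece 2:h rests on {1:l}
piece 3:j rests on {1:l}
piece 4:j rests on {3:j}
piece 5:m rests on {0:m}
piece 6:j rests on {4:j}
piece 7:j rests on {6:j}
minimal pieces: {0:m, 1:l}
ways to finish when only these pieces remain (= sum over removing one remaining piece with nothing left below it):
  1 left: {2}→1  {5}→1  {7}→1
  2 left: {0,5}→1  {2,5}→2  {2,7}→2  {5,7}→2  {6,7}→1
  3 left: {0,2,5}→3  {0,5,7}→3  {2,5,7}→6  {2,6,7}→3  {4,6,7}→1  {5,6,7}→3
  4 left: {0,2,5,7}→12  {0,5,6,7}→6  {2,4,6,7}→4  {2,5,6,7}→12  {3,4,6,7}→1  {4,5,6,7}→4
  5 left: {0,2,5,6,7}→30  {0,4,5,6,7}→10  {2,3,4,6,7}→5  {2,4,5,6,7}→20  {3,4,5,6,7}→5
  6 left: {0,2,4,5,6,7}→60  {0,3,4,5,6,7}→15  {1,2,3,4,6,7}→5  {2,3,4,5,6,7}→30
  placing 0:m first → 35 extensions
  placing 1:l first → 105 extensions
total linear extensions = 140

140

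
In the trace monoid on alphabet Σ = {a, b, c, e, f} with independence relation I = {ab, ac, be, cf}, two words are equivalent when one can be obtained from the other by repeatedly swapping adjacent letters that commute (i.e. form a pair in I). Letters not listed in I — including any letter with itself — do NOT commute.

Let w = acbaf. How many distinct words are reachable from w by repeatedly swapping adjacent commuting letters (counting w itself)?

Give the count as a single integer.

#0=a has no predecessor
#1=c has no predecessor
#2=b depends on [1:c]
#3=a depends on [0:a]
#4=f depends on [2:b, 3:a]
sources: [0:a, 1:c]
N(rest) = Σ N(rest − s) over sources s of rest; N(one piece) = 1:
  size 1 → [4]=1
  size 2 → [2,4]=1  [3,4]=1
  size 3 → [0,3,4]=1  [1,2,4]=1  [2,3,4]=2
  first=0(a) contributes 3
  first=1(c) contributes 3
|[w]| = 6

6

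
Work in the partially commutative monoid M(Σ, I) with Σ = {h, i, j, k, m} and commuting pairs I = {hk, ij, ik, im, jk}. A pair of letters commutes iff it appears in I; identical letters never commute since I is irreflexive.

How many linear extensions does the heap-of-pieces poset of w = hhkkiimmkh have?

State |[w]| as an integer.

134

drop 0:h onto floor
drop 1:h onto {0:h}
drop 2:k onto floor
drop 3:k onto {2:k}
drop 4:i onto {1:h}
drop 5:i onto {4:i}
drop 6:m onto {1:h, 3:k}
drop 7:m onto {6:m}
drop 8:k onto {7:m}
drop 9:h onto {5:i, 7:m}
ground layer = {0:h, 2:k}
drop-orders for the pieces not yet dropped (sum over which currently-grounded one goes next):
  1 to go: {8} 1  {9} 1
  2 to go: {5,9} 1  {8,9} 2
  3 to go: {4,5,9} 1  {5,8,9} 3  {7,8,9} 2
  4 to go: {4,5,8,9} 4  {5,7,8,9} 5  {6,7,8,9} 2
  5 to go: {3,6,7,8,9} 2  {4,5,7,8,9} 9  {5,6,7,8,9} 7
  6 to go: {2,3,6,7,8,9} 2  {3,5,6,7,8,9} 9  {4,5,6,7,8,9} 16
  7 to go: {1,4,5,6,7,8,9} 16  {2,3,5,6,7,8,9} 11  {3,4,5,6,7,8,9} 25
  8 to go: {0,1,4,5,6,7,8,9} 16  {1,3,4,5,6,7,8,9} 41  {2,3,4,5,6,7,8,9} 36
  if 0:h drops first: 77 orders
  if 2:k drops first: 57 orders
heap linearizations: 134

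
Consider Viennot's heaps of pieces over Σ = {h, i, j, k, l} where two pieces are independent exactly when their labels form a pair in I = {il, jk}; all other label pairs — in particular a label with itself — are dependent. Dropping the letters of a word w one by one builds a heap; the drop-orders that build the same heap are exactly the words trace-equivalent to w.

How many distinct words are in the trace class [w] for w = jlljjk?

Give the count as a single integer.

3

piece 0:j — minimal
piece 1:l rests on {0:j}
piece 2:l rests on {1:l}
piece 3:j rests on {2:l}
piece 4:j rests on {3:j}
piece 5:k rests on {2:l}
minimal pieces: {0:j}
ways to finish when only these pieces remain (= sum over removing one remaining piece with nothing left below it):
  1 left: {4}→1  {5}→1
  2 left: {3,4}→1  {4,5}→2
  3 left: {3,4,5}→3
  4 left: {2,3,4,5}→3
  placing 0:j first → 3 extensions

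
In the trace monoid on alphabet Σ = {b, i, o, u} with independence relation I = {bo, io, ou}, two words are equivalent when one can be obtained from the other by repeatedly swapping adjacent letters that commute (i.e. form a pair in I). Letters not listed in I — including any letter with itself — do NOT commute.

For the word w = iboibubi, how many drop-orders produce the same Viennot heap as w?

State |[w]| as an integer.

drop 0:i onto floor
drop 1:b onto {0:i}
drop 2:o onto floor
drop 3:i onto {1:b}
drop 4:b onto {3:i}
drop 5:u onto {4:b}
drop 6:b onto {5:u}
drop 7:i onto {6:b}
ground layer = {0:i, 2:o}
drop-orders for the pieces not yet dropped (sum over which currently-grounded one goes next):
  1 to go: {2} 1  {7} 1
  2 to go: {2,7} 2  {6,7} 1
  3 to go: {2,6,7} 3  {5,6,7} 1
  4 to go: {2,5,6,7} 4  {4,5,6,7} 1
  5 to go: {2,4,5,6,7} 5  {3,4,5,6,7} 1
  6 to go: {1,3,4,5,6,7} 1  {2,3,4,5,6,7} 6
  if 0:i drops first: 7 orders
  if 2:o drops first: 1 orders
heap linearizations: 8

8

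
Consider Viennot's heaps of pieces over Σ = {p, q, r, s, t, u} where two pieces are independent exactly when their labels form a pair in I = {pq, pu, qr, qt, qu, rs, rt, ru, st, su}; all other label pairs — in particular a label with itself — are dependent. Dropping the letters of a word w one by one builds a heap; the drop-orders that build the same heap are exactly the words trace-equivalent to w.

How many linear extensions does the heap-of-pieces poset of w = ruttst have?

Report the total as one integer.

0(r) covers ∅
1(u) covers ∅
2(t) covers 1:u
3(t) covers 2:t
4(s) covers ∅
5(t) covers 3:t
floor of heap: 0:r, 1:u, 4:s
completions by unplaced set U, small U first (add the entries for U minus each lowest piece of U):
  |U|=1: {0}:1  {4}:1  {5}:1
  |U|=2: {0,4}:2  {0,5}:2  {3,5}:1  {4,5}:2
  |U|=3: {0,3,5}:3  {0,4,5}:6  {2,3,5}:1  {3,4,5}:3
  |U|=4: {0,2,3,5}:4  {0,3,4,5}:12  {1,2,3,5}:1  {2,3,4,5}:4
  start at 0(r): 5
  start at 1(u): 20
  start at 4(s): 5
sum over floor = 30

30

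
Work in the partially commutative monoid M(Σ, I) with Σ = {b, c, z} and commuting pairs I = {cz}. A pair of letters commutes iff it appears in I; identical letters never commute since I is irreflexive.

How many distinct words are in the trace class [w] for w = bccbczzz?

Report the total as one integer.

4

0(b) covers ∅
1(c) covers 0:b
2(c) covers 1:c
3(b) covers 2:c
4(c) covers 3:b
5(z) covers 3:b
6(z) covers 5:z
7(z) covers 6:z
floor of heap: 0:b
completions by unplaced set U, small U first (add the entries for U minus each lowest piece of U):
  |U|=1: {4}:1  {7}:1
  |U|=2: {4,7}:2  {6,7}:1
  |U|=3: {4,6,7}:3  {5,6,7}:1
  |U|=4: {4,5,6,7}:4
  |U|=5: {3,4,5,6,7}:4
  |U|=6: {2,3,4,5,6,7}:4
  start at 0(b): 4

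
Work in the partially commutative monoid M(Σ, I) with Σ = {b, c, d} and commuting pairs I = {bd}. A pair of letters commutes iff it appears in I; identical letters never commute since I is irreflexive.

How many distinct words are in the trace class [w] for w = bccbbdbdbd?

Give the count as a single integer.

35

drop 0:b onto floor
drop 1:c onto {0:b}
drop 2:c onto {1:c}
drop 3:b onto {2:c}
drop 4:b onto {3:b}
drop 5:d onto {2:c}
drop 6:b onto {4:b}
drop 7:d onto {5:d}
drop 8:b onto {6:b}
drop 9:d onto {7:d}
ground layer = {0:b}
drop-orders for the pieces not yet dropped (sum over which currently-grounded one goes next):
  1 to go: {8} 1  {9} 1
  2 to go: {6,8} 1  {7,9} 1  {8,9} 2
  3 to go: {4,6,8} 1  {5,7,9} 1  {6,8,9} 3  {7,8,9} 3
  4 to go: {3,4,6,8} 1  {4,6,8,9} 4  {5,7,8,9} 4  {6,7,8,9} 6
  5 to go: {3,4,6,8,9} 5  {4,6,7,8,9} 10  {5,6,7,8,9} 10
  6 to go: {3,4,6,7,8,9} 15  {4,5,6,7,8,9} 20
  7 to go: {3,4,5,6,7,8,9} 35
  8 to go: {2,3,4,5,6,7,8,9} 35
  if 0:b drops first: 35 orders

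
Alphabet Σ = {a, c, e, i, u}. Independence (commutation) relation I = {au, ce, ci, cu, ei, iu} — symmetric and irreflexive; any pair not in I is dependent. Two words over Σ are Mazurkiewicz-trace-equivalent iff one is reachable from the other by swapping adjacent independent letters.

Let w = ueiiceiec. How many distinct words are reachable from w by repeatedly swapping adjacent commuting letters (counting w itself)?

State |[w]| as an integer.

#0=u has no predecessor
#1=e depends on [0:u]
#2=i has no predecessor
#3=i depends on [2:i]
#4=c has no predecessor
#5=e depends on [1:e]
#6=i depends on [3:i]
#7=e depends on [5:e]
#8=c depends on [4:c]
sources: [0:u, 2:i, 4:c]
N(rest) = Σ N(rest − s) over sources s of rest; N(one piece) = 1:
  size 1 → [6]=1  [7]=1  [8]=1
  size 2 → [3,6]=1  [4,8]=1  [5,7]=1  [6,7]=2  [6,8]=2  [7,8]=2
  size 3 → [1,5,7]=1  [2,3,6]=1  [3,6,7]=3  [3,6,8]=3  [4,6,8]=3  [4,7,8]=3  [5,6,7]=3  [5,7,8]=3  [6,7,8]=6
  size 4 → [0,1,5,7]=1  [1,5,6,7]=4  [1,5,7,8]=4  [2,3,6,7]=4  [2,3,6,8]=4  [3,4,6,8]=6  [3,5,6,7]=6  [3,6,7,8]=12  [4,5,7,8]=6  [4,6,7,8]=12  [5,6,7,8]=12
  size 5 → [0,1,5,6,7]=5  [0,1,5,7,8]=5  [1,3,5,6,7]=10  [1,4,5,7,8]=10  [1,5,6,7,8]=20  [2,3,4,6,8]=10  [2,3,5,6,7]=10  [2,3,6,7,8]=20  [3,4,6,7,8]=30  [3,5,6,7,8]=30  [4,5,6,7,8]=30
  size 6 → [0,1,3,5,6,7]=15  [0,1,4,5,7,8]=15  [0,1,5,6,7,8]=30  [1,2,3,5,6,7]=20  [1,3,5,6,7,8]=60  [1,4,5,6,7,8]=60  [2,3,4,6,7,8]=60  [2,3,5,6,7,8]=60  [3,4,5,6,7,8]=90
  size 7 → [0,1,2,3,5,6,7]=35  [0,1,3,5,6,7,8]=105  [0,1,4,5,6,7,8]=105  [1,2,3,5,6,7,8]=140  [1,3,4,5,6,7,8]=210  [2,3,4,5,6,7,8]=210
  first=0(u) contributes 560
  first=2(i) contributes 420
  first=4(c) contributes 280
|[w]| = 1260

1260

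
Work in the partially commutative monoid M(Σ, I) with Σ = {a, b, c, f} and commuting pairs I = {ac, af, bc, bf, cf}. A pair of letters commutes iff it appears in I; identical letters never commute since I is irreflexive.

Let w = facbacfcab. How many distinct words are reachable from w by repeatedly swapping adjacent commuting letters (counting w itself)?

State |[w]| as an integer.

2520

0(f) covers ∅
1(a) covers ∅
2(c) covers ∅
3(b) covers 1:a
4(a) covers 3:b
5(c) covers 2:c
6(f) covers 0:f
7(c) covers 5:c
8(a) covers 4:a
9(b) covers 8:a
floor of heap: 0:f, 1:a, 2:c
completions by unplaced set U, small U first (add the entries for U minus each lowest piece of U):
  |U|=1: {6}:1  {7}:1  {9}:1
  |U|=2: {0,6}:1  {5,7}:1  {6,7}:2  {6,9}:2  {7,9}:2  {8,9}:1
  |U|=3: {0,6,7}:3  {0,6,9}:3  {2,5,7}:1  {4,8,9}:1  {5,6,7}:3  {5,7,9}:3  {6,7,9}:6  {6,8,9}:3  {7,8,9}:3
  |U|=4: {0,5,6,7}:6  {0,6,7,9}:12  {0,6,8,9}:6  {2,5,6,7}:4  {2,5,7,9}:4  {3,4,8,9}:1  {4,6,8,9}:4  {4,7,8,9}:4  {5,6,7,9}:12  {5,7,8,9}:6  {6,7,8,9}:12
  |U|=5: {0,2,5,6,7}:10  {0,4,6,8,9}:10  {0,5,6,7,9}:30  {0,6,7,8,9}:30  {1,3,4,8,9}:1  {2,5,6,7,9}:20  {2,5,7,8,9}:10  {3,4,6,8,9}:5  {3,4,7,8,9}:5  {4,5,7,8,9}:10  {4,6,7,8,9}:20  {5,6,7,8,9}:30
  |U|=6: {0,2,5,6,7,9}:60  {0,3,4,6,8,9}:15  {0,4,6,7,8,9}:60  {0,5,6,7,8,9}:90  {1,3,4,6,8,9}:6  {1,3,4,7,8,9}:6  {2,4,5,7,8,9}:20  {2,5,6,7,8,9}:60  {3,4,5,7,8,9}:15  {3,4,6,7,8,9}:30  {4,5,6,7,8,9}:60
  |U|=7: {0,1,3,4,6,8,9}:21  {0,2,5,6,7,8,9}:210  {0,3,4,6,7,8,9}:105  {0,4,5,6,7,8,9}:210  {1,3,4,5,7,8,9}:21  {1,3,4,6,7,8,9}:42  {2,3,4,5,7,8,9}:35  {2,4,5,6,7,8,9}:140  {3,4,5,6,7,8,9}:105
  |U|=8: {0,1,3,4,6,7,8,9}:168  {0,2,4,5,6,7,8,9}:560  {0,3,4,5,6,7,8,9}:420  {1,2,3,4,5,7,8,9}:56  {1,3,4,5,6,7,8,9}:168  {2,3,4,5,6,7,8,9}:280
  start at 0(f): 504
  start at 1(a): 1260
  start at 2(c): 756
sum over floor = 2520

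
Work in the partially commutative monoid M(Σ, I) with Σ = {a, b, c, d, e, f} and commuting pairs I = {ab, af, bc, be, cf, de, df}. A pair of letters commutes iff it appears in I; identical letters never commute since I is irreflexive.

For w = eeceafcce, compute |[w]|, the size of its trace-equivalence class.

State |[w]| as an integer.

#0=e has no predecessor
#1=e depends on [0:e]
#2=c depends on [1:e]
#3=e depends on [2:c]
#4=a depends on [3:e]
#5=f depends on [3:e]
#6=c depends on [4:a]
#7=c depends on [6:c]
#8=e depends on [5:f, 7:c]
sources: [0:e]
N(rest) = Σ N(rest − s) over sources s of rest; N(one piece) = 1:
  size 1 → [8]=1
  size 2 → [5,8]=1  [7,8]=1
  size 3 → [5,7,8]=2  [6,7,8]=1
  size 4 → [4,6,7,8]=1  [5,6,7,8]=3
  size 5 → [4,5,6,7,8]=4
  size 6 → [3,4,5,6,7,8]=4
  size 7 → [2,3,4,5,6,7,8]=4
  first=0(e) contributes 4

4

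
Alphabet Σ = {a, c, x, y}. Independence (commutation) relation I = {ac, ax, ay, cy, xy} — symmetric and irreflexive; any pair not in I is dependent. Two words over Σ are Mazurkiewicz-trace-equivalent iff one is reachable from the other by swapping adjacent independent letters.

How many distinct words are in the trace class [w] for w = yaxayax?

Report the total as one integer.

piece 0:y — minimal
piece 1:a — minimal
piece 2:x — minimal
piece 3:a rests on {1:a}
piece 4:y rests on {0:y}
piece 5:a rests on {3:a}
piece 6:x rests on {2:x}
minimal pieces: {0:y, 1:a, 2:x}
ways to finish when only these pieces remain (= sum over removing one remaining piece with nothing left below it):
  1 left: {4}→1  {5}→1  {6}→1
  2 left: {0,4}→1  {2,6}→1  {3,5}→1  {4,5}→2  {4,6}→2  {5,6}→2
  3 left: {0,4,5}→3  {0,4,6}→3  {1,3,5}→1  {2,4,6}→3  {2,5,6}→3  {3,4,5}→3  {3,5,6}→3  {4,5,6}→6
  4 left: {0,2,4,6}→6  {0,3,4,5}→6  {0,4,5,6}→12  {1,3,4,5}→4  {1,3,5,6}→4  {2,3,5,6}→6  {2,4,5,6}→12  {3,4,5,6}→12
  5 left: {0,1,3,4,5}→10  {0,2,4,5,6}→30  {0,3,4,5,6}→30  {1,2,3,5,6}→10  {1,3,4,5,6}→20  {2,3,4,5,6}→30
  placing 0:y first → 60 extensions
  placing 1:a first → 90 extensions
  placing 2:x first → 60 extensions
total linear extensions = 210

210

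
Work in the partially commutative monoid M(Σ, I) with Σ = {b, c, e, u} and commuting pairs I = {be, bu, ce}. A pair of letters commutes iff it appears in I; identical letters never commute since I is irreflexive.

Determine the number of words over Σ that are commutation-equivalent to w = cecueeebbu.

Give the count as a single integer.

70

piece 0:c — minimal
piece 1:e — minimal
piece 2:c rests on {0:c}
piece 3:u rests on {1:e, 2:c}
piece 4:e rests on {3:u}
piece 5:e rests on {4:e}
piece 6:e rests on {5:e}
piece 7:b rests on {2:c}
piece 8:b rests on {7:b}
piece 9:u rests on {6:e}
minimal pieces: {0:c, 1:e}
ways to finish when only these pieces remain (= sum over removing one remaining piece with nothing left below it):
  1 left: {8}→1  {9}→1
  2 left: {6,9}→1  {7,8}→1  {8,9}→2
  3 left: {5,6,9}→1  {6,8,9}→3  {7,8,9}→3
  4 left: {4,5,6,9}→1  {5,6,8,9}→4  {6,7,8,9}→6
  5 left: {3,4,5,6,9}→1  {4,5,6,8,9}→5  {5,6,7,8,9}→10
  6 left: {1,3,4,5,6,9}→1  {3,4,5,6,8,9}→6  {4,5,6,7,8,9}→15
  7 left: {1,3,4,5,6,8,9}→7  {3,4,5,6,7,8,9}→21
  8 left: {1,3,4,5,6,7,8,9}→28  {2,3,4,5,6,7,8,9}→21
  placing 0:c first → 49 extensions
  placing 1:e first → 21 extensions
total linear extensions = 70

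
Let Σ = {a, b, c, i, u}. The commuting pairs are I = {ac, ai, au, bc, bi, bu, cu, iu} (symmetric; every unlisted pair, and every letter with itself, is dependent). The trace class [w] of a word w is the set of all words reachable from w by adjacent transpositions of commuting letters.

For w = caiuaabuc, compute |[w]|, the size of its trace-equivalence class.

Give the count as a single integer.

1260

#0=c has no predecessor
#1=a has no predecessor
#2=i depends on [0:c]
#3=u has no predecessor
#4=a depends on [1:a]
#5=a depends on [4:a]
#6=b depends on [5:a]
#7=u depends on [3:u]
#8=c depends on [2:i]
sources: [0:c, 1:a, 3:u]
N(rest) = Σ N(rest − s) over sources s of rest; N(one piece) = 1:
  size 1 → [6]=1  [7]=1  [8]=1
  size 2 → [2,8]=1  [3,7]=1  [5,6]=1  [6,7]=2  [6,8]=2  [7,8]=2
  size 3 → [0,2,8]=1  [2,6,8]=3  [2,7,8]=3  [3,6,7]=3  [3,7,8]=3  [4,5,6]=1  [5,6,7]=3  [5,6,8]=3  [6,7,8]=6
  size 4 → [0,2,6,8]=4  [0,2,7,8]=4  [1,4,5,6]=1  [2,3,7,8]=6  [2,5,6,8]=6  [2,6,7,8]=12  [3,5,6,7]=6  [3,6,7,8]=12  [4,5,6,7]=4  [4,5,6,8]=4  [5,6,7,8]=12
  size 5 → [0,2,3,7,8]=10  [0,2,5,6,8]=10  [0,2,6,7,8]=20  [1,4,5,6,7]=5  [1,4,5,6,8]=5  [2,3,6,7,8]=30  [2,4,5,6,8]=10  [2,5,6,7,8]=30  [3,4,5,6,7]=10  [3,5,6,7,8]=30  [4,5,6,7,8]=20
  size 6 → [0,2,3,6,7,8]=60  [0,2,4,5,6,8]=20  [0,2,5,6,7,8]=60  [1,2,4,5,6,8]=15  [1,3,4,5,6,7]=15  [1,4,5,6,7,8]=30  [2,3,5,6,7,8]=90  [2,4,5,6,7,8]=60  [3,4,5,6,7,8]=60
  size 7 → [0,1,2,4,5,6,8]=35  [0,2,3,5,6,7,8]=210  [0,2,4,5,6,7,8]=140  [1,2,4,5,6,7,8]=105  [1,3,4,5,6,7,8]=105  [2,3,4,5,6,7,8]=210
  first=0(c) contributes 420
  first=1(a) contributes 560
  first=3(u) contributes 280
|[w]| = 1260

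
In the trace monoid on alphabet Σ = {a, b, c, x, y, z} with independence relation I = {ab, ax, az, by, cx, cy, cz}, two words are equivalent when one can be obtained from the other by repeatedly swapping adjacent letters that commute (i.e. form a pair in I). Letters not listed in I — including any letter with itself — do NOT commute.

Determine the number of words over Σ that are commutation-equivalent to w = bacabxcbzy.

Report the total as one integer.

10

piece 0:b — minimal
piece 1:a — minimal
piece 2:c rests on {0:b, 1:a}
piece 3:a rests on {2:c}
piece 4:b rests on {2:c}
piece 5:x rests on {4:b}
piece 6:c rests on {3:a, 4:b}
piece 7:b rests on {5:x, 6:c}
piece 8:z rests on {7:b}
piece 9:y rests on {8:z}
minimal pieces: {0:b, 1:a}
ways to finish when only these pieces remain (= sum over removing one remaining piece with nothing left below it):
  1 left: {9}→1
  2 left: {8,9}→1
  3 left: {7,8,9}→1
  4 left: {5,7,8,9}→1  {6,7,8,9}→1
  5 left: {3,6,7,8,9}→1  {5,6,7,8,9}→2
  6 left: {3,5,6,7,8,9}→3  {4,5,6,7,8,9}→2
  7 left: {3,4,5,6,7,8,9}→5
  8 left: {2,3,4,5,6,7,8,9}→5
  placing 0:b first → 5 extensions
  placing 1:a first → 5 extensions
total linear extensions = 10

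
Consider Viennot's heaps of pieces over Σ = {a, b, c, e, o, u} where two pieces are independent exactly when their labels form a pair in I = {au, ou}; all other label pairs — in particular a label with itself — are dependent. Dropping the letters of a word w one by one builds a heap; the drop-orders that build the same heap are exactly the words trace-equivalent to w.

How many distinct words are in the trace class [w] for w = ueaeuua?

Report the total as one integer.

drop 0:u onto floor
drop 1:e onto {0:u}
drop 2:a onto {1:e}
drop 3:e onto {2:a}
drop 4:u onto {3:e}
drop 5:u onto {4:u}
drop 6:a onto {3:e}
ground layer = {0:u}
drop-orders for the pieces not yet dropped (sum over which currently-grounded one goes next):
  1 to go: {5} 1  {6} 1
  2 to go: {4,5} 1  {5,6} 2
  3 to go: {4,5,6} 3
  4 to go: {3,4,5,6} 3
  5 to go: {2,3,4,5,6} 3
  if 0:u drops first: 3 orders

3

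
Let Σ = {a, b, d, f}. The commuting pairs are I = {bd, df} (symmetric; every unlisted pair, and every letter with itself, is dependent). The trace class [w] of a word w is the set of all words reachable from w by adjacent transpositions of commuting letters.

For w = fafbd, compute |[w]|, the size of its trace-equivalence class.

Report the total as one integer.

3

piece 0:f — minimal
piece 1:a rests on {0:f}
piece 2:f rests on {1:a}
piece 3:b rests on {2:f}
piece 4:d rests on {1:a}
minimal pieces: {0:f}
ways to finish when only these pieces remain (= sum over removing one remaining piece with nothing left below it):
  1 left: {3}→1  {4}→1
  2 left: {2,3}→1  {3,4}→2
  3 left: {2,3,4}→3
  placing 0:f first → 3 extensions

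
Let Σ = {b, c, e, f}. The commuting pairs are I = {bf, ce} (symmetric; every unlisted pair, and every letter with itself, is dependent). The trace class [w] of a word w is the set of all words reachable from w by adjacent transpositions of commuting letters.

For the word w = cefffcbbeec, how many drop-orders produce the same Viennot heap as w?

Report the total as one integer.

drop 0:c onto floor
drop 1:e onto floor
drop 2:f onto {0:c, 1:e}
drop 3:f onto {2:f}
drop 4:f onto {3:f}
drop 5:c onto {4:f}
drop 6:b onto {5:c}
drop 7:b onto {6:b}
drop 8:e onto {7:b}
drop 9:e onto {8:e}
drop 10:c onto {7:b}
ground layer = {0:c, 1:e}
drop-orders for the pieces not yet dropped (sum over which currently-grounded one goes next):
  1 to go: {9} 1  {10} 1
  2 to go: {8,9} 1  {9,10} 2
  3 to go: {8,9,10} 3
  4 to go: {7,8,9,10} 3
  5 to go: {6,7,8,9,10} 3
  6 to go: {5,6,7,8,9,10} 3
  7 to go: {4,5,6,7,8,9,10} 3
  8 to go: {3,4,5,6,7,8,9,10} 3
  9 to go: {2,3,4,5,6,7,8,9,10} 3
  if 0:c drops first: 3 orders
  if 1:e drops first: 3 orders
heap linearizations: 6

6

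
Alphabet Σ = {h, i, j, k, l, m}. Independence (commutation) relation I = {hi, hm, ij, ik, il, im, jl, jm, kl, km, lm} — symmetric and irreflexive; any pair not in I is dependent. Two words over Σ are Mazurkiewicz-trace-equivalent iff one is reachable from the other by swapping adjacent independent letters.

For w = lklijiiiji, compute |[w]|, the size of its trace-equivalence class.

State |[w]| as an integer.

#0=l has no predecessor
#1=k has no predecessor
#2=l depends on [0:l]
#3=i has no predecessor
#4=j depends on [1:k]
#5=i depends on [3:i]
#6=i depends on [5:i]
#7=i depends on [6:i]
#8=j depends on [4:j]
#9=i depends on [7:i]
sources: [0:l, 1:k, 3:i]
N(rest) = Σ N(rest − s) over sources s of rest; N(one piece) = 1:
  size 1 → [2]=1  [8]=1  [9]=1
  size 2 → [0,2]=1  [2,8]=2  [2,9]=2  [4,8]=1  [7,9]=1  [8,9]=2
  size 3 → [0,2,8]=3  [0,2,9]=3  [1,4,8]=1  [2,4,8]=3  [2,7,9]=3  [2,8,9]=6  [4,8,9]=3  [6,7,9]=1  [7,8,9]=3
  size 4 → [0,2,4,8]=6  [0,2,7,9]=6  [0,2,8,9]=12  [1,2,4,8]=4  [1,4,8,9]=4  [2,4,8,9]=12  [2,6,7,9]=4  [2,7,8,9]=12  [4,7,8,9]=6  [5,6,7,9]=1  [6,7,8,9]=4
  size 5 → [0,1,2,4,8]=10  [0,2,4,8,9]=30  [0,2,6,7,9]=10  [0,2,7,8,9]=30  [1,2,4,8,9]=20  [1,4,7,8,9]=10  [2,4,7,8,9]=30  [2,5,6,7,9]=5  [2,6,7,8,9]=20  [3,5,6,7,9]=1  [4,6,7,8,9]=10  [5,6,7,8,9]=5
  size 6 → [0,1,2,4,8,9]=60  [0,2,4,7,8,9]=90  [0,2,5,6,7,9]=15  [0,2,6,7,8,9]=60  [1,2,4,7,8,9]=60  [1,4,6,7,8,9]=20  [2,3,5,6,7,9]=6  [2,4,6,7,8,9]=60  [2,5,6,7,8,9]=30  [3,5,6,7,8,9]=6  [4,5,6,7,8,9]=15
  size 7 → [0,1,2,4,7,8,9]=210  [0,2,3,5,6,7,9]=21  [0,2,4,6,7,8,9]=210  [0,2,5,6,7,8,9]=105  [1,2,4,6,7,8,9]=140  [1,4,5,6,7,8,9]=35  [2,3,5,6,7,8,9]=42  [2,4,5,6,7,8,9]=105  [3,4,5,6,7,8,9]=21
  size 8 → [0,1,2,4,6,7,8,9]=560  [0,2,3,5,6,7,8,9]=168  [0,2,4,5,6,7,8,9]=420  [1,2,4,5,6,7,8,9]=280  [1,3,4,5,6,7,8,9]=56  [2,3,4,5,6,7,8,9]=168
  first=0(l) contributes 504
  first=1(k) contributes 756
  first=3(i) contributes 1260
|[w]| = 2520

2520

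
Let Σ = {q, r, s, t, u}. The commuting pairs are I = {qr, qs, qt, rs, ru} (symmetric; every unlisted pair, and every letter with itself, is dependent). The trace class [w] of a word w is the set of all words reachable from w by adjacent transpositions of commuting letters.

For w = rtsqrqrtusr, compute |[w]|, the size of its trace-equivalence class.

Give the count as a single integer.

drop 0:r onto floor
drop 1:t onto {0:r}
drop 2:s onto {1:t}
drop 3:q onto floor
drop 4:r onto {1:t}
drop 5:q onto {3:q}
drop 6:r onto {4:r}
drop 7:t onto {2:s, 6:r}
drop 8:u onto {5:q, 7:t}
drop 9:s onto {8:u}
drop 10:r onto {7:t}
ground layer = {0:r, 3:q}
drop-orders for the pieces not yet dropped (sum over which currently-grounded one goes next):
  1 to go: {9} 1  {10} 1
  2 to go: {8,9} 1  {9,10} 2
  3 to go: {5,8,9} 1  {8,9,10} 3
  4 to go: {3,5,8,9} 1  {5,8,9,10} 4  {7,8,9,10} 3
  5 to go: {2,7,8,9,10} 3  {3,5,8,9,10} 5  {5,7,8,9,10} 7  {6,7,8,9,10} 3
  6 to go: {2,5,7,8,9,10} 10  {2,6,7,8,9,10} 6  {3,5,7,8,9,10} 12  {4,6,7,8,9,10} 3  {5,6,7,8,9,10} 10
  7 to go: {2,3,5,7,8,9,10} 22  {2,4,6,7,8,9,10} 9  {2,5,6,7,8,9,10} 26  {3,5,6,7,8,9,10} 22  {4,5,6,7,8,9,10} 13
  8 to go: {1,2,4,6,7,8,9,10} 9  {2,3,5,6,7,8,9,10} 70  {2,4,5,6,7,8,9,10} 48  {3,4,5,6,7,8,9,10} 35
  9 to go: {0,1,2,4,6,7,8,9,10} 9  {1,2,4,5,6,7,8,9,10} 57  {2,3,4,5,6,7,8,9,10} 153
  if 0:r drops first: 210 orders
  if 3:q drops first: 66 orders
heap linearizations: 276

276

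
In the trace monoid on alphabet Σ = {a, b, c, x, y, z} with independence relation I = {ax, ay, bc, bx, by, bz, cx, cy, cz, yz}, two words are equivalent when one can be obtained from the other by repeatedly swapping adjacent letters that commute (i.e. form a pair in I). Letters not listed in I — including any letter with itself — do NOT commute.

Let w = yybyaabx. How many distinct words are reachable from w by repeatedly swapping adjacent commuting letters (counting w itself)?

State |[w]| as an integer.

70

#0=y has no predecessor
#1=y depends on [0:y]
#2=b has no predecessor
#3=y depends on [1:y]
#4=a depends on [2:b]
#5=a depends on [4:a]
#6=b depends on [5:a]
#7=x depends on [3:y]
sources: [0:y, 2:b]
N(rest) = Σ N(rest − s) over sources s of rest; N(one piece) = 1:
  size 1 → [6]=1  [7]=1
  size 2 → [3,7]=1  [5,6]=1  [6,7]=2
  size 3 → [1,3,7]=1  [3,6,7]=3  [4,5,6]=1  [5,6,7]=3
  size 4 → [0,1,3,7]=1  [1,3,6,7]=4  [2,4,5,6]=1  [3,5,6,7]=6  [4,5,6,7]=4
  size 5 → [0,1,3,6,7]=5  [1,3,5,6,7]=10  [2,4,5,6,7]=5  [3,4,5,6,7]=10
  size 6 → [0,1,3,5,6,7]=15  [1,3,4,5,6,7]=20  [2,3,4,5,6,7]=15
  first=0(y) contributes 35
  first=2(b) contributes 35
|[w]| = 70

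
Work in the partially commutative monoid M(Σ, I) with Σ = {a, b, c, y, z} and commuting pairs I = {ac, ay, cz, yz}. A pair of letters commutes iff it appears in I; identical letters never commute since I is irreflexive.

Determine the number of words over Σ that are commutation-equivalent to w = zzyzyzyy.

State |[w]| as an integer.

70

#0=z has no predecessor
#1=z depends on [0:z]
#2=y has no predecessor
#3=z depends on [1:z]
#4=y depends on [2:y]
#5=z depends on [3:z]
#6=y depends on [4:y]
#7=y depends on [6:y]
sources: [0:z, 2:y]
N(rest) = Σ N(rest − s) over sources s of rest; N(one piece) = 1:
  size 1 → [5]=1  [7]=1
  size 2 → [3,5]=1  [5,7]=2  [6,7]=1
  size 3 → [1,3,5]=1  [3,5,7]=3  [4,6,7]=1  [5,6,7]=3
  size 4 → [0,1,3,5]=1  [1,3,5,7]=4  [2,4,6,7]=1  [3,5,6,7]=6  [4,5,6,7]=4
  size 5 → [0,1,3,5,7]=5  [1,3,5,6,7]=10  [2,4,5,6,7]=5  [3,4,5,6,7]=10
  size 6 → [0,1,3,5,6,7]=15  [1,3,4,5,6,7]=20  [2,3,4,5,6,7]=15
  first=0(z) contributes 35
  first=2(y) contributes 35
|[w]| = 70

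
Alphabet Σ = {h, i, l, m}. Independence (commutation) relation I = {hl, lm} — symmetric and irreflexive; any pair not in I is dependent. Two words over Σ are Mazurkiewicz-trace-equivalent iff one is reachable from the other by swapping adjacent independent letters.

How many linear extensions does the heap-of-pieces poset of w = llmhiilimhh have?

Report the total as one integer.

drop 0:l onto floor
drop 1:l onto {0:l}
drop 2:m onto floor
drop 3:h onto {2:m}
drop 4:i onto {1:l, 3:h}
drop 5:i onto {4:i}
drop 6:l onto {5:i}
drop 7:i onto {6:l}
drop 8:m onto {7:i}
drop 9:h onto {8:m}
drop 10:h onto {9:h}
ground layer = {0:l, 2:m}
drop-orders for the pieces not yet dropped (sum over which currently-grounded one goes next):
  1 to go: {10} 1
  2 to go: {9,10} 1
  3 to go: {8,9,10} 1
  4 to go: {7,8,9,10} 1
  5 to go: {6,7,8,9,10} 1
  6 to go: {5,6,7,8,9,10} 1
  7 to go: {4,5,6,7,8,9,10} 1
  8 to go: {1,4,5,6,7,8,9,10} 1  {3,4,5,6,7,8,9,10} 1
  9 to go: {0,1,4,5,6,7,8,9,10} 1  {1,3,4,5,6,7,8,9,10} 2  {2,3,4,5,6,7,8,9,10} 1
  if 0:l drops first: 3 orders
  if 2:m drops first: 3 orders
heap linearizations: 6

6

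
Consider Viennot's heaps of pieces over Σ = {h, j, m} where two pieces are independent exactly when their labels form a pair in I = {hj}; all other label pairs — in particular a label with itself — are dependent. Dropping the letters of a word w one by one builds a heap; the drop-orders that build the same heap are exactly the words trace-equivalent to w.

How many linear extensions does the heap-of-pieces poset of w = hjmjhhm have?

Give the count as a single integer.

piece 0:h — minimal
piece 1:j — minimal
piece 2:m rests on {0:h, 1:j}
piece 3:j rests on {2:m}
piece 4:h rests on {2:m}
piece 5:h rests on {4:h}
piece 6:m rests on {3:j, 5:h}
minimal pieces: {0:h, 1:j}
ways to finish when only these pieces remain (= sum over removing one remaining piece with nothing left below it):
  1 left: {6}→1
  2 left: {3,6}→1  {5,6}→1
  3 left: {3,5,6}→2  {4,5,6}→1
  4 left: {3,4,5,6}→3
  5 left: {2,3,4,5,6}→3
  placing 0:h first → 3 extensions
  placing 1:j first → 3 extensions
total linear extensions = 6

6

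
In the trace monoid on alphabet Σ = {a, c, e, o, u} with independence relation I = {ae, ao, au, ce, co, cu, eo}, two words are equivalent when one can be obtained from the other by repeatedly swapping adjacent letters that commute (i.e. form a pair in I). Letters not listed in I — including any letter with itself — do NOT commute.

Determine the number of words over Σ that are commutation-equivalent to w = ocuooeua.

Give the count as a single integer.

piece 0:o — minimal
piece 1:c — minimal
piece 2:u rests on {0:o}
piece 3:o rests on {2:u}
piece 4:o rests on {3:o}
piece 5:e rests on {2:u}
piece 6:u rests on {4:o, 5:e}
piece 7:a rests on {1:c}
minimal pieces: {0:o, 1:c}
ways to finish when only these pieces remain (= sum over removing one remaining piece with nothing left below it):
  1 left: {6}→1  {7}→1
  2 left: {1,7}→1  {4,6}→1  {5,6}→1  {6,7}→2
  3 left: {1,6,7}→3  {3,4,6}→1  {4,5,6}→2  {4,6,7}→3  {5,6,7}→3
  4 left: {1,4,6,7}→6  {1,5,6,7}→6  {3,4,5,6}→3  {3,4,6,7}→4  {4,5,6,7}→8
  5 left: {1,3,4,6,7}→10  {1,4,5,6,7}→20  {2,3,4,5,6}→3  {3,4,5,6,7}→15
  6 left: {0,2,3,4,5,6}→3  {1,3,4,5,6,7}→45  {2,3,4,5,6,7}→18
  placing 0:o first → 63 extensions
  placing 1:c first → 21 extensions
total linear extensions = 84

84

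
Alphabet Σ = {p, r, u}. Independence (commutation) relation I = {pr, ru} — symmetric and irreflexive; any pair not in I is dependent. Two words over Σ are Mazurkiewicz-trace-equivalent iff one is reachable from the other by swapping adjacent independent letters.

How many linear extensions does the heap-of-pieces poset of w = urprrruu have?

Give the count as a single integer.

70

#0=u has no predecessor
#1=r has no predecessor
#2=p depends on [0:u]
#3=r depends on [1:r]
#4=r depends on [3:r]
#5=r depends on [4:r]
#6=u depends on [2:p]
#7=u depends on [6:u]
sources: [0:u, 1:r]
N(rest) = Σ N(rest − s) over sources s of rest; N(one piece) = 1:
  size 1 → [5]=1  [7]=1
  size 2 → [4,5]=1  [5,7]=2  [6,7]=1
  size 3 → [2,6,7]=1  [3,4,5]=1  [4,5,7]=3  [5,6,7]=3
  size 4 → [0,2,6,7]=1  [1,3,4,5]=1  [2,5,6,7]=4  [3,4,5,7]=4  [4,5,6,7]=6
  size 5 → [0,2,5,6,7]=5  [1,3,4,5,7]=5  [2,4,5,6,7]=10  [3,4,5,6,7]=10
  size 6 → [0,2,4,5,6,7]=15  [1,3,4,5,6,7]=15  [2,3,4,5,6,7]=20
  first=0(u) contributes 35
  first=1(r) contributes 35
|[w]| = 70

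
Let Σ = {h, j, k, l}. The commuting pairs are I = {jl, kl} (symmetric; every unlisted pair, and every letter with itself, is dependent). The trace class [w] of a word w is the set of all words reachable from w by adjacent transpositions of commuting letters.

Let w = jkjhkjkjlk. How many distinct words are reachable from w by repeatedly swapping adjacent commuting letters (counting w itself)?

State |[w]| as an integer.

0(j) covers ∅
1(k) covers 0:j
2(j) covers 1:k
3(h) covers 2:j
4(k) covers 3:h
5(j) covers 4:k
6(k) covers 5:j
7(j) covers 6:k
8(l) covers 3:h
9(k) covers 7:j
floor of heap: 0:j
completions by unplaced set U, small U first (add the entries for U minus each lowest piece of U):
  |U|=1: {8}:1  {9}:1
  |U|=2: {7,9}:1  {8,9}:2
  |U|=3: {6,7,9}:1  {7,8,9}:3
  |U|=4: {5,6,7,9}:1  {6,7,8,9}:4
  |U|=5: {4,5,6,7,9}:1  {5,6,7,8,9}:5
  |U|=6: {4,5,6,7,8,9}:6
  |U|=7: {3,4,5,6,7,8,9}:6
  |U|=8: {2,3,4,5,6,7,8,9}:6
  start at 0(j): 6

6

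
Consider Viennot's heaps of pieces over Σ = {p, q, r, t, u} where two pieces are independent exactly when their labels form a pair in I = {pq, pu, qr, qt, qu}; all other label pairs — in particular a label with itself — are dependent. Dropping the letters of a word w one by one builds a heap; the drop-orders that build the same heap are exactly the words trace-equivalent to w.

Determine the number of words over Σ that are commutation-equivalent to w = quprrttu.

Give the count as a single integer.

#0=q has no predecessor
#1=u has no predecessor
#2=p has no predecessor
#3=r depends on [1:u, 2:p]
#4=r depends on [3:r]
#5=t depends on [4:r]
#6=t depends on [5:t]
#7=u depends on [6:t]
sources: [0:q, 1:u, 2:p]
N(rest) = Σ N(rest − s) over sources s of rest; N(one piece) = 1:
  size 1 → [0]=1  [7]=1
  size 2 → [0,7]=2  [6,7]=1
  size 3 → [0,6,7]=3  [5,6,7]=1
  size 4 → [0,5,6,7]=4  [4,5,6,7]=1
  size 5 → [0,4,5,6,7]=5  [3,4,5,6,7]=1
  size 6 → [0,3,4,5,6,7]=6  [1,3,4,5,6,7]=1  [2,3,4,5,6,7]=1
  first=0(q) contributes 2
  first=1(u) contributes 7
  first=2(p) contributes 7
|[w]| = 16

16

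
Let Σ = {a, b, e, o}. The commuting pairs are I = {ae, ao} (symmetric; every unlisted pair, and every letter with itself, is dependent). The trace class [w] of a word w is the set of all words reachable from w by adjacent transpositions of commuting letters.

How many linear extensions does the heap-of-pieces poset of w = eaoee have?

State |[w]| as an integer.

5

#0=e has no predecessor
#1=a has no predecessor
#2=o depends on [0:e]
#3=e depends on [2:o]
#4=e depends on [3:e]
sources: [0:e, 1:a]
N(rest) = Σ N(rest − s) over sources s of rest; N(one piece) = 1:
  size 1 → [1]=1  [4]=1
  size 2 → [1,4]=2  [3,4]=1
  size 3 → [1,3,4]=3  [2,3,4]=1
  first=0(e) contributes 4
  first=1(a) contributes 1
|[w]| = 5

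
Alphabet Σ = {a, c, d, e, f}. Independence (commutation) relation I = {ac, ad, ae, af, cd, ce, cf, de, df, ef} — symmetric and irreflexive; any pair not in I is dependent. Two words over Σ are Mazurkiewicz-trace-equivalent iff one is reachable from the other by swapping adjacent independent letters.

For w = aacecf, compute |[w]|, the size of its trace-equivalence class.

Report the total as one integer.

0(a) covers ∅
1(a) covers 0:a
2(c) covers ∅
3(e) covers ∅
4(c) covers 2:c
5(f) covers ∅
floor of heap: 0:a, 2:c, 3:e, 5:f
completions by unplaced set U, small U first (add the entries for U minus each lowest piece of U):
  |U|=1: {1}:1  {3}:1  {4}:1  {5}:1
  |U|=2: {0,1}:1  {1,3}:2  {1,4}:2  {1,5}:2  {2,4}:1  {3,4}:2  {3,5}:2  {4,5}:2
  |U|=3: {0,1,3}:3  {0,1,4}:3  {0,1,5}:3  {1,2,4}:3  {1,3,4}:6  {1,3,5}:6  {1,4,5}:6  {2,3,4}:3  {2,4,5}:3  {3,4,5}:6
  |U|=4: {0,1,2,4}:6  {0,1,3,4}:12  {0,1,3,5}:12  {0,1,4,5}:12  {1,2,3,4}:12  {1,2,4,5}:12  {1,3,4,5}:24  {2,3,4,5}:12
  start at 0(a): 60
  start at 2(c): 60
  start at 3(e): 30
  start at 5(f): 30
sum over floor = 180

180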